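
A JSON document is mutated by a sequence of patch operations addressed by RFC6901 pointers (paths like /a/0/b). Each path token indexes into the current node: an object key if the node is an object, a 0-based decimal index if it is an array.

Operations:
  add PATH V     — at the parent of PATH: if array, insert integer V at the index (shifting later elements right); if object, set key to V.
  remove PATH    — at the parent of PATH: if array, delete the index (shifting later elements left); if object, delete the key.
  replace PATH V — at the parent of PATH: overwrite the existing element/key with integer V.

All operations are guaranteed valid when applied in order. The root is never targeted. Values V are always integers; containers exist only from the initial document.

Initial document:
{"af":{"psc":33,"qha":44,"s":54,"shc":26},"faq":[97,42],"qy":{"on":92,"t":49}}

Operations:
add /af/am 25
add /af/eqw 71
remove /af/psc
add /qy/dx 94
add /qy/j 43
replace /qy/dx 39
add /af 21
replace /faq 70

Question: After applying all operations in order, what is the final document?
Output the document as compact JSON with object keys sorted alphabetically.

Answer: {"af":21,"faq":70,"qy":{"dx":39,"j":43,"on":92,"t":49}}

Derivation:
After op 1 (add /af/am 25): {"af":{"am":25,"psc":33,"qha":44,"s":54,"shc":26},"faq":[97,42],"qy":{"on":92,"t":49}}
After op 2 (add /af/eqw 71): {"af":{"am":25,"eqw":71,"psc":33,"qha":44,"s":54,"shc":26},"faq":[97,42],"qy":{"on":92,"t":49}}
After op 3 (remove /af/psc): {"af":{"am":25,"eqw":71,"qha":44,"s":54,"shc":26},"faq":[97,42],"qy":{"on":92,"t":49}}
After op 4 (add /qy/dx 94): {"af":{"am":25,"eqw":71,"qha":44,"s":54,"shc":26},"faq":[97,42],"qy":{"dx":94,"on":92,"t":49}}
After op 5 (add /qy/j 43): {"af":{"am":25,"eqw":71,"qha":44,"s":54,"shc":26},"faq":[97,42],"qy":{"dx":94,"j":43,"on":92,"t":49}}
After op 6 (replace /qy/dx 39): {"af":{"am":25,"eqw":71,"qha":44,"s":54,"shc":26},"faq":[97,42],"qy":{"dx":39,"j":43,"on":92,"t":49}}
After op 7 (add /af 21): {"af":21,"faq":[97,42],"qy":{"dx":39,"j":43,"on":92,"t":49}}
After op 8 (replace /faq 70): {"af":21,"faq":70,"qy":{"dx":39,"j":43,"on":92,"t":49}}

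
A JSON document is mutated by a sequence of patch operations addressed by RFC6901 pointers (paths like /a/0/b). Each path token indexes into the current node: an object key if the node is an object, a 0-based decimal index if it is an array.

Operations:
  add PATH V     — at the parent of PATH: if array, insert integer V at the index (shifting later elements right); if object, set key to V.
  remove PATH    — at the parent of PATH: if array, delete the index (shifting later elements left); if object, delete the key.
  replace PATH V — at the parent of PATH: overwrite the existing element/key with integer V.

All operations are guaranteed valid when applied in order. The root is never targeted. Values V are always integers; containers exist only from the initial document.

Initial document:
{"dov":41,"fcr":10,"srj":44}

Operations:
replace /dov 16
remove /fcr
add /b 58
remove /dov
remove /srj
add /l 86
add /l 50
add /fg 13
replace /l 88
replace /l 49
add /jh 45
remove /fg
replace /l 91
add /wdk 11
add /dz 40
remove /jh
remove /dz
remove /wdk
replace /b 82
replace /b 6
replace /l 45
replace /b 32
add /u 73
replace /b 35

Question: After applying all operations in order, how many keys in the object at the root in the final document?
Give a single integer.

Answer: 3

Derivation:
After op 1 (replace /dov 16): {"dov":16,"fcr":10,"srj":44}
After op 2 (remove /fcr): {"dov":16,"srj":44}
After op 3 (add /b 58): {"b":58,"dov":16,"srj":44}
After op 4 (remove /dov): {"b":58,"srj":44}
After op 5 (remove /srj): {"b":58}
After op 6 (add /l 86): {"b":58,"l":86}
After op 7 (add /l 50): {"b":58,"l":50}
After op 8 (add /fg 13): {"b":58,"fg":13,"l":50}
After op 9 (replace /l 88): {"b":58,"fg":13,"l":88}
After op 10 (replace /l 49): {"b":58,"fg":13,"l":49}
After op 11 (add /jh 45): {"b":58,"fg":13,"jh":45,"l":49}
After op 12 (remove /fg): {"b":58,"jh":45,"l":49}
After op 13 (replace /l 91): {"b":58,"jh":45,"l":91}
After op 14 (add /wdk 11): {"b":58,"jh":45,"l":91,"wdk":11}
After op 15 (add /dz 40): {"b":58,"dz":40,"jh":45,"l":91,"wdk":11}
After op 16 (remove /jh): {"b":58,"dz":40,"l":91,"wdk":11}
After op 17 (remove /dz): {"b":58,"l":91,"wdk":11}
After op 18 (remove /wdk): {"b":58,"l":91}
After op 19 (replace /b 82): {"b":82,"l":91}
After op 20 (replace /b 6): {"b":6,"l":91}
After op 21 (replace /l 45): {"b":6,"l":45}
After op 22 (replace /b 32): {"b":32,"l":45}
After op 23 (add /u 73): {"b":32,"l":45,"u":73}
After op 24 (replace /b 35): {"b":35,"l":45,"u":73}
Size at the root: 3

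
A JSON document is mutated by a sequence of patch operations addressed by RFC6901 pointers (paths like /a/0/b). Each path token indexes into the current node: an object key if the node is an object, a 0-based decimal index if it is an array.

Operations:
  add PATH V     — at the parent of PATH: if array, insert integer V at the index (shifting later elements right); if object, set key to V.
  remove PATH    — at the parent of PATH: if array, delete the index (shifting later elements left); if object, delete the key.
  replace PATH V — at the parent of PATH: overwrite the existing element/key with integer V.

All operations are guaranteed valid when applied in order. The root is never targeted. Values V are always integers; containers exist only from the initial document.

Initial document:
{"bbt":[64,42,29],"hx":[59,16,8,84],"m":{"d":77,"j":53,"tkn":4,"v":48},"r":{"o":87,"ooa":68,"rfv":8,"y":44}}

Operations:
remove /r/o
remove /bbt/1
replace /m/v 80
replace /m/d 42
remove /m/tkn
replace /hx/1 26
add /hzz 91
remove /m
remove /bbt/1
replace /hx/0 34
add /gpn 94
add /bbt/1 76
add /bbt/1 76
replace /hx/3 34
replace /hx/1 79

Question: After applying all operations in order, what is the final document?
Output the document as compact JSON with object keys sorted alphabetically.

Answer: {"bbt":[64,76,76],"gpn":94,"hx":[34,79,8,34],"hzz":91,"r":{"ooa":68,"rfv":8,"y":44}}

Derivation:
After op 1 (remove /r/o): {"bbt":[64,42,29],"hx":[59,16,8,84],"m":{"d":77,"j":53,"tkn":4,"v":48},"r":{"ooa":68,"rfv":8,"y":44}}
After op 2 (remove /bbt/1): {"bbt":[64,29],"hx":[59,16,8,84],"m":{"d":77,"j":53,"tkn":4,"v":48},"r":{"ooa":68,"rfv":8,"y":44}}
After op 3 (replace /m/v 80): {"bbt":[64,29],"hx":[59,16,8,84],"m":{"d":77,"j":53,"tkn":4,"v":80},"r":{"ooa":68,"rfv":8,"y":44}}
After op 4 (replace /m/d 42): {"bbt":[64,29],"hx":[59,16,8,84],"m":{"d":42,"j":53,"tkn":4,"v":80},"r":{"ooa":68,"rfv":8,"y":44}}
After op 5 (remove /m/tkn): {"bbt":[64,29],"hx":[59,16,8,84],"m":{"d":42,"j":53,"v":80},"r":{"ooa":68,"rfv":8,"y":44}}
After op 6 (replace /hx/1 26): {"bbt":[64,29],"hx":[59,26,8,84],"m":{"d":42,"j":53,"v":80},"r":{"ooa":68,"rfv":8,"y":44}}
After op 7 (add /hzz 91): {"bbt":[64,29],"hx":[59,26,8,84],"hzz":91,"m":{"d":42,"j":53,"v":80},"r":{"ooa":68,"rfv":8,"y":44}}
After op 8 (remove /m): {"bbt":[64,29],"hx":[59,26,8,84],"hzz":91,"r":{"ooa":68,"rfv":8,"y":44}}
After op 9 (remove /bbt/1): {"bbt":[64],"hx":[59,26,8,84],"hzz":91,"r":{"ooa":68,"rfv":8,"y":44}}
After op 10 (replace /hx/0 34): {"bbt":[64],"hx":[34,26,8,84],"hzz":91,"r":{"ooa":68,"rfv":8,"y":44}}
After op 11 (add /gpn 94): {"bbt":[64],"gpn":94,"hx":[34,26,8,84],"hzz":91,"r":{"ooa":68,"rfv":8,"y":44}}
After op 12 (add /bbt/1 76): {"bbt":[64,76],"gpn":94,"hx":[34,26,8,84],"hzz":91,"r":{"ooa":68,"rfv":8,"y":44}}
After op 13 (add /bbt/1 76): {"bbt":[64,76,76],"gpn":94,"hx":[34,26,8,84],"hzz":91,"r":{"ooa":68,"rfv":8,"y":44}}
After op 14 (replace /hx/3 34): {"bbt":[64,76,76],"gpn":94,"hx":[34,26,8,34],"hzz":91,"r":{"ooa":68,"rfv":8,"y":44}}
After op 15 (replace /hx/1 79): {"bbt":[64,76,76],"gpn":94,"hx":[34,79,8,34],"hzz":91,"r":{"ooa":68,"rfv":8,"y":44}}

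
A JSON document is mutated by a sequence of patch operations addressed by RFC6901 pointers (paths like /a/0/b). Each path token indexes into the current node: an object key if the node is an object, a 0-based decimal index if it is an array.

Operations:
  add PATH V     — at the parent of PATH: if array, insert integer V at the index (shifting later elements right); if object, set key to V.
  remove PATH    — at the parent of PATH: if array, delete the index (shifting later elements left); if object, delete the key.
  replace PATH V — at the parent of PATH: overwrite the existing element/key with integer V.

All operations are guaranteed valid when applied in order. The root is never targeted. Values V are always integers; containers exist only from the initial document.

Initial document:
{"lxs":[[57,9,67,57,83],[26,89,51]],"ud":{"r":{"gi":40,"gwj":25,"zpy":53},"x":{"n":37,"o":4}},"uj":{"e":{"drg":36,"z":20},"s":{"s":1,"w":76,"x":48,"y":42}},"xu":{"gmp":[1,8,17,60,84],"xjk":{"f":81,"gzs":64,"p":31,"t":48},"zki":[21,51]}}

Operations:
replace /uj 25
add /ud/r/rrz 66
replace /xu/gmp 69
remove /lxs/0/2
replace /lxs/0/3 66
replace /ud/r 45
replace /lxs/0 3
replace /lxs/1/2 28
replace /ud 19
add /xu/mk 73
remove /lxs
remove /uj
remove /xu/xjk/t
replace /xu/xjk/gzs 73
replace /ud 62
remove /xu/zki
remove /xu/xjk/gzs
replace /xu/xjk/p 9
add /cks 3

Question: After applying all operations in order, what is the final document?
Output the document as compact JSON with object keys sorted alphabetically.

After op 1 (replace /uj 25): {"lxs":[[57,9,67,57,83],[26,89,51]],"ud":{"r":{"gi":40,"gwj":25,"zpy":53},"x":{"n":37,"o":4}},"uj":25,"xu":{"gmp":[1,8,17,60,84],"xjk":{"f":81,"gzs":64,"p":31,"t":48},"zki":[21,51]}}
After op 2 (add /ud/r/rrz 66): {"lxs":[[57,9,67,57,83],[26,89,51]],"ud":{"r":{"gi":40,"gwj":25,"rrz":66,"zpy":53},"x":{"n":37,"o":4}},"uj":25,"xu":{"gmp":[1,8,17,60,84],"xjk":{"f":81,"gzs":64,"p":31,"t":48},"zki":[21,51]}}
After op 3 (replace /xu/gmp 69): {"lxs":[[57,9,67,57,83],[26,89,51]],"ud":{"r":{"gi":40,"gwj":25,"rrz":66,"zpy":53},"x":{"n":37,"o":4}},"uj":25,"xu":{"gmp":69,"xjk":{"f":81,"gzs":64,"p":31,"t":48},"zki":[21,51]}}
After op 4 (remove /lxs/0/2): {"lxs":[[57,9,57,83],[26,89,51]],"ud":{"r":{"gi":40,"gwj":25,"rrz":66,"zpy":53},"x":{"n":37,"o":4}},"uj":25,"xu":{"gmp":69,"xjk":{"f":81,"gzs":64,"p":31,"t":48},"zki":[21,51]}}
After op 5 (replace /lxs/0/3 66): {"lxs":[[57,9,57,66],[26,89,51]],"ud":{"r":{"gi":40,"gwj":25,"rrz":66,"zpy":53},"x":{"n":37,"o":4}},"uj":25,"xu":{"gmp":69,"xjk":{"f":81,"gzs":64,"p":31,"t":48},"zki":[21,51]}}
After op 6 (replace /ud/r 45): {"lxs":[[57,9,57,66],[26,89,51]],"ud":{"r":45,"x":{"n":37,"o":4}},"uj":25,"xu":{"gmp":69,"xjk":{"f":81,"gzs":64,"p":31,"t":48},"zki":[21,51]}}
After op 7 (replace /lxs/0 3): {"lxs":[3,[26,89,51]],"ud":{"r":45,"x":{"n":37,"o":4}},"uj":25,"xu":{"gmp":69,"xjk":{"f":81,"gzs":64,"p":31,"t":48},"zki":[21,51]}}
After op 8 (replace /lxs/1/2 28): {"lxs":[3,[26,89,28]],"ud":{"r":45,"x":{"n":37,"o":4}},"uj":25,"xu":{"gmp":69,"xjk":{"f":81,"gzs":64,"p":31,"t":48},"zki":[21,51]}}
After op 9 (replace /ud 19): {"lxs":[3,[26,89,28]],"ud":19,"uj":25,"xu":{"gmp":69,"xjk":{"f":81,"gzs":64,"p":31,"t":48},"zki":[21,51]}}
After op 10 (add /xu/mk 73): {"lxs":[3,[26,89,28]],"ud":19,"uj":25,"xu":{"gmp":69,"mk":73,"xjk":{"f":81,"gzs":64,"p":31,"t":48},"zki":[21,51]}}
After op 11 (remove /lxs): {"ud":19,"uj":25,"xu":{"gmp":69,"mk":73,"xjk":{"f":81,"gzs":64,"p":31,"t":48},"zki":[21,51]}}
After op 12 (remove /uj): {"ud":19,"xu":{"gmp":69,"mk":73,"xjk":{"f":81,"gzs":64,"p":31,"t":48},"zki":[21,51]}}
After op 13 (remove /xu/xjk/t): {"ud":19,"xu":{"gmp":69,"mk":73,"xjk":{"f":81,"gzs":64,"p":31},"zki":[21,51]}}
After op 14 (replace /xu/xjk/gzs 73): {"ud":19,"xu":{"gmp":69,"mk":73,"xjk":{"f":81,"gzs":73,"p":31},"zki":[21,51]}}
After op 15 (replace /ud 62): {"ud":62,"xu":{"gmp":69,"mk":73,"xjk":{"f":81,"gzs":73,"p":31},"zki":[21,51]}}
After op 16 (remove /xu/zki): {"ud":62,"xu":{"gmp":69,"mk":73,"xjk":{"f":81,"gzs":73,"p":31}}}
After op 17 (remove /xu/xjk/gzs): {"ud":62,"xu":{"gmp":69,"mk":73,"xjk":{"f":81,"p":31}}}
After op 18 (replace /xu/xjk/p 9): {"ud":62,"xu":{"gmp":69,"mk":73,"xjk":{"f":81,"p":9}}}
After op 19 (add /cks 3): {"cks":3,"ud":62,"xu":{"gmp":69,"mk":73,"xjk":{"f":81,"p":9}}}

Answer: {"cks":3,"ud":62,"xu":{"gmp":69,"mk":73,"xjk":{"f":81,"p":9}}}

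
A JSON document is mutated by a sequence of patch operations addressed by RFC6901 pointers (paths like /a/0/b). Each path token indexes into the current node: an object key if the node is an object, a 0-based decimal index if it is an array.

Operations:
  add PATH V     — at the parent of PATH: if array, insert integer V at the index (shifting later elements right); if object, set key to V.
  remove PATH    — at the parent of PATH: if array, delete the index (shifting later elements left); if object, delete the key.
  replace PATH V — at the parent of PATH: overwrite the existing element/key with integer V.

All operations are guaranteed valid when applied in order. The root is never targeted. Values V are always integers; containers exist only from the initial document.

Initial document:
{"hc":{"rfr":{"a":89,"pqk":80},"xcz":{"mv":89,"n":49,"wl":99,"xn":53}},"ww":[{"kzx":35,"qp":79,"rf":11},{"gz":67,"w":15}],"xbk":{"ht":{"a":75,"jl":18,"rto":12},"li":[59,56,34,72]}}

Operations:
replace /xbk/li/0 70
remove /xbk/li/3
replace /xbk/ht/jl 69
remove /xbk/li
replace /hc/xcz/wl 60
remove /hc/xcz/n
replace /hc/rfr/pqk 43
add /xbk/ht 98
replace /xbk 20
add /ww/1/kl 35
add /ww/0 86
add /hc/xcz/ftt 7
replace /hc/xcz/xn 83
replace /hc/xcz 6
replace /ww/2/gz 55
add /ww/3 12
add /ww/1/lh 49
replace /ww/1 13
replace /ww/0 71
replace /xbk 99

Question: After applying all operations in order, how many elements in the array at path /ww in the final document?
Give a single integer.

After op 1 (replace /xbk/li/0 70): {"hc":{"rfr":{"a":89,"pqk":80},"xcz":{"mv":89,"n":49,"wl":99,"xn":53}},"ww":[{"kzx":35,"qp":79,"rf":11},{"gz":67,"w":15}],"xbk":{"ht":{"a":75,"jl":18,"rto":12},"li":[70,56,34,72]}}
After op 2 (remove /xbk/li/3): {"hc":{"rfr":{"a":89,"pqk":80},"xcz":{"mv":89,"n":49,"wl":99,"xn":53}},"ww":[{"kzx":35,"qp":79,"rf":11},{"gz":67,"w":15}],"xbk":{"ht":{"a":75,"jl":18,"rto":12},"li":[70,56,34]}}
After op 3 (replace /xbk/ht/jl 69): {"hc":{"rfr":{"a":89,"pqk":80},"xcz":{"mv":89,"n":49,"wl":99,"xn":53}},"ww":[{"kzx":35,"qp":79,"rf":11},{"gz":67,"w":15}],"xbk":{"ht":{"a":75,"jl":69,"rto":12},"li":[70,56,34]}}
After op 4 (remove /xbk/li): {"hc":{"rfr":{"a":89,"pqk":80},"xcz":{"mv":89,"n":49,"wl":99,"xn":53}},"ww":[{"kzx":35,"qp":79,"rf":11},{"gz":67,"w":15}],"xbk":{"ht":{"a":75,"jl":69,"rto":12}}}
After op 5 (replace /hc/xcz/wl 60): {"hc":{"rfr":{"a":89,"pqk":80},"xcz":{"mv":89,"n":49,"wl":60,"xn":53}},"ww":[{"kzx":35,"qp":79,"rf":11},{"gz":67,"w":15}],"xbk":{"ht":{"a":75,"jl":69,"rto":12}}}
After op 6 (remove /hc/xcz/n): {"hc":{"rfr":{"a":89,"pqk":80},"xcz":{"mv":89,"wl":60,"xn":53}},"ww":[{"kzx":35,"qp":79,"rf":11},{"gz":67,"w":15}],"xbk":{"ht":{"a":75,"jl":69,"rto":12}}}
After op 7 (replace /hc/rfr/pqk 43): {"hc":{"rfr":{"a":89,"pqk":43},"xcz":{"mv":89,"wl":60,"xn":53}},"ww":[{"kzx":35,"qp":79,"rf":11},{"gz":67,"w":15}],"xbk":{"ht":{"a":75,"jl":69,"rto":12}}}
After op 8 (add /xbk/ht 98): {"hc":{"rfr":{"a":89,"pqk":43},"xcz":{"mv":89,"wl":60,"xn":53}},"ww":[{"kzx":35,"qp":79,"rf":11},{"gz":67,"w":15}],"xbk":{"ht":98}}
After op 9 (replace /xbk 20): {"hc":{"rfr":{"a":89,"pqk":43},"xcz":{"mv":89,"wl":60,"xn":53}},"ww":[{"kzx":35,"qp":79,"rf":11},{"gz":67,"w":15}],"xbk":20}
After op 10 (add /ww/1/kl 35): {"hc":{"rfr":{"a":89,"pqk":43},"xcz":{"mv":89,"wl":60,"xn":53}},"ww":[{"kzx":35,"qp":79,"rf":11},{"gz":67,"kl":35,"w":15}],"xbk":20}
After op 11 (add /ww/0 86): {"hc":{"rfr":{"a":89,"pqk":43},"xcz":{"mv":89,"wl":60,"xn":53}},"ww":[86,{"kzx":35,"qp":79,"rf":11},{"gz":67,"kl":35,"w":15}],"xbk":20}
After op 12 (add /hc/xcz/ftt 7): {"hc":{"rfr":{"a":89,"pqk":43},"xcz":{"ftt":7,"mv":89,"wl":60,"xn":53}},"ww":[86,{"kzx":35,"qp":79,"rf":11},{"gz":67,"kl":35,"w":15}],"xbk":20}
After op 13 (replace /hc/xcz/xn 83): {"hc":{"rfr":{"a":89,"pqk":43},"xcz":{"ftt":7,"mv":89,"wl":60,"xn":83}},"ww":[86,{"kzx":35,"qp":79,"rf":11},{"gz":67,"kl":35,"w":15}],"xbk":20}
After op 14 (replace /hc/xcz 6): {"hc":{"rfr":{"a":89,"pqk":43},"xcz":6},"ww":[86,{"kzx":35,"qp":79,"rf":11},{"gz":67,"kl":35,"w":15}],"xbk":20}
After op 15 (replace /ww/2/gz 55): {"hc":{"rfr":{"a":89,"pqk":43},"xcz":6},"ww":[86,{"kzx":35,"qp":79,"rf":11},{"gz":55,"kl":35,"w":15}],"xbk":20}
After op 16 (add /ww/3 12): {"hc":{"rfr":{"a":89,"pqk":43},"xcz":6},"ww":[86,{"kzx":35,"qp":79,"rf":11},{"gz":55,"kl":35,"w":15},12],"xbk":20}
After op 17 (add /ww/1/lh 49): {"hc":{"rfr":{"a":89,"pqk":43},"xcz":6},"ww":[86,{"kzx":35,"lh":49,"qp":79,"rf":11},{"gz":55,"kl":35,"w":15},12],"xbk":20}
After op 18 (replace /ww/1 13): {"hc":{"rfr":{"a":89,"pqk":43},"xcz":6},"ww":[86,13,{"gz":55,"kl":35,"w":15},12],"xbk":20}
After op 19 (replace /ww/0 71): {"hc":{"rfr":{"a":89,"pqk":43},"xcz":6},"ww":[71,13,{"gz":55,"kl":35,"w":15},12],"xbk":20}
After op 20 (replace /xbk 99): {"hc":{"rfr":{"a":89,"pqk":43},"xcz":6},"ww":[71,13,{"gz":55,"kl":35,"w":15},12],"xbk":99}
Size at path /ww: 4

Answer: 4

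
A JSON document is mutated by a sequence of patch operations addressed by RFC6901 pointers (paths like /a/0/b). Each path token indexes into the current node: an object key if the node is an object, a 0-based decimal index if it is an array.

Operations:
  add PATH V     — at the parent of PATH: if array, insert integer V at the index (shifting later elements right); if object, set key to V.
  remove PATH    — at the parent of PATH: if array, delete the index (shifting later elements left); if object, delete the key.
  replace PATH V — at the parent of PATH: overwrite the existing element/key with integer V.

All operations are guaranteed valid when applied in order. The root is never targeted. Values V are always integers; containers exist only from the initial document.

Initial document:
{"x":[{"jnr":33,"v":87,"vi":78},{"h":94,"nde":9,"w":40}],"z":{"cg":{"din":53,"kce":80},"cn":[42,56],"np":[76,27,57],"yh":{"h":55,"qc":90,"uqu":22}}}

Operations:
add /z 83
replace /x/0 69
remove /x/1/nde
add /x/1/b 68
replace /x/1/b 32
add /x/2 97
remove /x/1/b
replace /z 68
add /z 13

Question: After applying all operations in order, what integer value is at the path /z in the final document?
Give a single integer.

Answer: 13

Derivation:
After op 1 (add /z 83): {"x":[{"jnr":33,"v":87,"vi":78},{"h":94,"nde":9,"w":40}],"z":83}
After op 2 (replace /x/0 69): {"x":[69,{"h":94,"nde":9,"w":40}],"z":83}
After op 3 (remove /x/1/nde): {"x":[69,{"h":94,"w":40}],"z":83}
After op 4 (add /x/1/b 68): {"x":[69,{"b":68,"h":94,"w":40}],"z":83}
After op 5 (replace /x/1/b 32): {"x":[69,{"b":32,"h":94,"w":40}],"z":83}
After op 6 (add /x/2 97): {"x":[69,{"b":32,"h":94,"w":40},97],"z":83}
After op 7 (remove /x/1/b): {"x":[69,{"h":94,"w":40},97],"z":83}
After op 8 (replace /z 68): {"x":[69,{"h":94,"w":40},97],"z":68}
After op 9 (add /z 13): {"x":[69,{"h":94,"w":40},97],"z":13}
Value at /z: 13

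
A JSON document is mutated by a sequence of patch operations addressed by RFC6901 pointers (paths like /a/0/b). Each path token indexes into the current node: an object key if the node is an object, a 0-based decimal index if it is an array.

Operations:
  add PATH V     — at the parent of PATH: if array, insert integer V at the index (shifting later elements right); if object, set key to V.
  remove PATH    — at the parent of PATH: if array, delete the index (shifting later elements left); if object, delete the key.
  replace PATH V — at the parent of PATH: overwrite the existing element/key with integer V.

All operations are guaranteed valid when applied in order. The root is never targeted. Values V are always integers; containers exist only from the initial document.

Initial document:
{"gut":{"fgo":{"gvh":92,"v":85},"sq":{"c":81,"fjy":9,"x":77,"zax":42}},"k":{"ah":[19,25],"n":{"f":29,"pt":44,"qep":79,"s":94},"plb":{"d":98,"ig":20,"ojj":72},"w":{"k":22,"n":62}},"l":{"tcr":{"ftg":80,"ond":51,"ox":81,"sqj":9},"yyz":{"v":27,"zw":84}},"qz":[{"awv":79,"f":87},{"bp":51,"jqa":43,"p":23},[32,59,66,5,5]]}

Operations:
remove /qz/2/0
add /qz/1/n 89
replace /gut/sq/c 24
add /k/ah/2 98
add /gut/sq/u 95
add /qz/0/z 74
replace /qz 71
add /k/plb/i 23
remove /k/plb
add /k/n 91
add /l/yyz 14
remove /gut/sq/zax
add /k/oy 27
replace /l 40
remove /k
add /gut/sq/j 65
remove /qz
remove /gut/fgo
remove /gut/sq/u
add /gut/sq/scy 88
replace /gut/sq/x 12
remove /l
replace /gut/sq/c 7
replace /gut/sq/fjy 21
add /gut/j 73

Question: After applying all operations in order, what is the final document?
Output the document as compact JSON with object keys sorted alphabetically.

After op 1 (remove /qz/2/0): {"gut":{"fgo":{"gvh":92,"v":85},"sq":{"c":81,"fjy":9,"x":77,"zax":42}},"k":{"ah":[19,25],"n":{"f":29,"pt":44,"qep":79,"s":94},"plb":{"d":98,"ig":20,"ojj":72},"w":{"k":22,"n":62}},"l":{"tcr":{"ftg":80,"ond":51,"ox":81,"sqj":9},"yyz":{"v":27,"zw":84}},"qz":[{"awv":79,"f":87},{"bp":51,"jqa":43,"p":23},[59,66,5,5]]}
After op 2 (add /qz/1/n 89): {"gut":{"fgo":{"gvh":92,"v":85},"sq":{"c":81,"fjy":9,"x":77,"zax":42}},"k":{"ah":[19,25],"n":{"f":29,"pt":44,"qep":79,"s":94},"plb":{"d":98,"ig":20,"ojj":72},"w":{"k":22,"n":62}},"l":{"tcr":{"ftg":80,"ond":51,"ox":81,"sqj":9},"yyz":{"v":27,"zw":84}},"qz":[{"awv":79,"f":87},{"bp":51,"jqa":43,"n":89,"p":23},[59,66,5,5]]}
After op 3 (replace /gut/sq/c 24): {"gut":{"fgo":{"gvh":92,"v":85},"sq":{"c":24,"fjy":9,"x":77,"zax":42}},"k":{"ah":[19,25],"n":{"f":29,"pt":44,"qep":79,"s":94},"plb":{"d":98,"ig":20,"ojj":72},"w":{"k":22,"n":62}},"l":{"tcr":{"ftg":80,"ond":51,"ox":81,"sqj":9},"yyz":{"v":27,"zw":84}},"qz":[{"awv":79,"f":87},{"bp":51,"jqa":43,"n":89,"p":23},[59,66,5,5]]}
After op 4 (add /k/ah/2 98): {"gut":{"fgo":{"gvh":92,"v":85},"sq":{"c":24,"fjy":9,"x":77,"zax":42}},"k":{"ah":[19,25,98],"n":{"f":29,"pt":44,"qep":79,"s":94},"plb":{"d":98,"ig":20,"ojj":72},"w":{"k":22,"n":62}},"l":{"tcr":{"ftg":80,"ond":51,"ox":81,"sqj":9},"yyz":{"v":27,"zw":84}},"qz":[{"awv":79,"f":87},{"bp":51,"jqa":43,"n":89,"p":23},[59,66,5,5]]}
After op 5 (add /gut/sq/u 95): {"gut":{"fgo":{"gvh":92,"v":85},"sq":{"c":24,"fjy":9,"u":95,"x":77,"zax":42}},"k":{"ah":[19,25,98],"n":{"f":29,"pt":44,"qep":79,"s":94},"plb":{"d":98,"ig":20,"ojj":72},"w":{"k":22,"n":62}},"l":{"tcr":{"ftg":80,"ond":51,"ox":81,"sqj":9},"yyz":{"v":27,"zw":84}},"qz":[{"awv":79,"f":87},{"bp":51,"jqa":43,"n":89,"p":23},[59,66,5,5]]}
After op 6 (add /qz/0/z 74): {"gut":{"fgo":{"gvh":92,"v":85},"sq":{"c":24,"fjy":9,"u":95,"x":77,"zax":42}},"k":{"ah":[19,25,98],"n":{"f":29,"pt":44,"qep":79,"s":94},"plb":{"d":98,"ig":20,"ojj":72},"w":{"k":22,"n":62}},"l":{"tcr":{"ftg":80,"ond":51,"ox":81,"sqj":9},"yyz":{"v":27,"zw":84}},"qz":[{"awv":79,"f":87,"z":74},{"bp":51,"jqa":43,"n":89,"p":23},[59,66,5,5]]}
After op 7 (replace /qz 71): {"gut":{"fgo":{"gvh":92,"v":85},"sq":{"c":24,"fjy":9,"u":95,"x":77,"zax":42}},"k":{"ah":[19,25,98],"n":{"f":29,"pt":44,"qep":79,"s":94},"plb":{"d":98,"ig":20,"ojj":72},"w":{"k":22,"n":62}},"l":{"tcr":{"ftg":80,"ond":51,"ox":81,"sqj":9},"yyz":{"v":27,"zw":84}},"qz":71}
After op 8 (add /k/plb/i 23): {"gut":{"fgo":{"gvh":92,"v":85},"sq":{"c":24,"fjy":9,"u":95,"x":77,"zax":42}},"k":{"ah":[19,25,98],"n":{"f":29,"pt":44,"qep":79,"s":94},"plb":{"d":98,"i":23,"ig":20,"ojj":72},"w":{"k":22,"n":62}},"l":{"tcr":{"ftg":80,"ond":51,"ox":81,"sqj":9},"yyz":{"v":27,"zw":84}},"qz":71}
After op 9 (remove /k/plb): {"gut":{"fgo":{"gvh":92,"v":85},"sq":{"c":24,"fjy":9,"u":95,"x":77,"zax":42}},"k":{"ah":[19,25,98],"n":{"f":29,"pt":44,"qep":79,"s":94},"w":{"k":22,"n":62}},"l":{"tcr":{"ftg":80,"ond":51,"ox":81,"sqj":9},"yyz":{"v":27,"zw":84}},"qz":71}
After op 10 (add /k/n 91): {"gut":{"fgo":{"gvh":92,"v":85},"sq":{"c":24,"fjy":9,"u":95,"x":77,"zax":42}},"k":{"ah":[19,25,98],"n":91,"w":{"k":22,"n":62}},"l":{"tcr":{"ftg":80,"ond":51,"ox":81,"sqj":9},"yyz":{"v":27,"zw":84}},"qz":71}
After op 11 (add /l/yyz 14): {"gut":{"fgo":{"gvh":92,"v":85},"sq":{"c":24,"fjy":9,"u":95,"x":77,"zax":42}},"k":{"ah":[19,25,98],"n":91,"w":{"k":22,"n":62}},"l":{"tcr":{"ftg":80,"ond":51,"ox":81,"sqj":9},"yyz":14},"qz":71}
After op 12 (remove /gut/sq/zax): {"gut":{"fgo":{"gvh":92,"v":85},"sq":{"c":24,"fjy":9,"u":95,"x":77}},"k":{"ah":[19,25,98],"n":91,"w":{"k":22,"n":62}},"l":{"tcr":{"ftg":80,"ond":51,"ox":81,"sqj":9},"yyz":14},"qz":71}
After op 13 (add /k/oy 27): {"gut":{"fgo":{"gvh":92,"v":85},"sq":{"c":24,"fjy":9,"u":95,"x":77}},"k":{"ah":[19,25,98],"n":91,"oy":27,"w":{"k":22,"n":62}},"l":{"tcr":{"ftg":80,"ond":51,"ox":81,"sqj":9},"yyz":14},"qz":71}
After op 14 (replace /l 40): {"gut":{"fgo":{"gvh":92,"v":85},"sq":{"c":24,"fjy":9,"u":95,"x":77}},"k":{"ah":[19,25,98],"n":91,"oy":27,"w":{"k":22,"n":62}},"l":40,"qz":71}
After op 15 (remove /k): {"gut":{"fgo":{"gvh":92,"v":85},"sq":{"c":24,"fjy":9,"u":95,"x":77}},"l":40,"qz":71}
After op 16 (add /gut/sq/j 65): {"gut":{"fgo":{"gvh":92,"v":85},"sq":{"c":24,"fjy":9,"j":65,"u":95,"x":77}},"l":40,"qz":71}
After op 17 (remove /qz): {"gut":{"fgo":{"gvh":92,"v":85},"sq":{"c":24,"fjy":9,"j":65,"u":95,"x":77}},"l":40}
After op 18 (remove /gut/fgo): {"gut":{"sq":{"c":24,"fjy":9,"j":65,"u":95,"x":77}},"l":40}
After op 19 (remove /gut/sq/u): {"gut":{"sq":{"c":24,"fjy":9,"j":65,"x":77}},"l":40}
After op 20 (add /gut/sq/scy 88): {"gut":{"sq":{"c":24,"fjy":9,"j":65,"scy":88,"x":77}},"l":40}
After op 21 (replace /gut/sq/x 12): {"gut":{"sq":{"c":24,"fjy":9,"j":65,"scy":88,"x":12}},"l":40}
After op 22 (remove /l): {"gut":{"sq":{"c":24,"fjy":9,"j":65,"scy":88,"x":12}}}
After op 23 (replace /gut/sq/c 7): {"gut":{"sq":{"c":7,"fjy":9,"j":65,"scy":88,"x":12}}}
After op 24 (replace /gut/sq/fjy 21): {"gut":{"sq":{"c":7,"fjy":21,"j":65,"scy":88,"x":12}}}
After op 25 (add /gut/j 73): {"gut":{"j":73,"sq":{"c":7,"fjy":21,"j":65,"scy":88,"x":12}}}

Answer: {"gut":{"j":73,"sq":{"c":7,"fjy":21,"j":65,"scy":88,"x":12}}}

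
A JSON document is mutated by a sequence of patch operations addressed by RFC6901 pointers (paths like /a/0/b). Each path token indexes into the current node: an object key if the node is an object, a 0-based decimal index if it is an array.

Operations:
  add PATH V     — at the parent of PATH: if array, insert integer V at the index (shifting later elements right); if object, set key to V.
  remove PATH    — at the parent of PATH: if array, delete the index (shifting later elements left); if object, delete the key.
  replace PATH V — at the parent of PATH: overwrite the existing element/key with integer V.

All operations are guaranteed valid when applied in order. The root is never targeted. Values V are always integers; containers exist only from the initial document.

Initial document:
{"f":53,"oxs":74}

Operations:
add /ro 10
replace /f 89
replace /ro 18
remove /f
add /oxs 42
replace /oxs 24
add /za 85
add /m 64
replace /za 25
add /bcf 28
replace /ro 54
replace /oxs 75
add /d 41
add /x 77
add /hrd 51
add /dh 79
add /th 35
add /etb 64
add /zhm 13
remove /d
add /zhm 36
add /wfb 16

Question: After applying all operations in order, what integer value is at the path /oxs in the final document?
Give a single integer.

Answer: 75

Derivation:
After op 1 (add /ro 10): {"f":53,"oxs":74,"ro":10}
After op 2 (replace /f 89): {"f":89,"oxs":74,"ro":10}
After op 3 (replace /ro 18): {"f":89,"oxs":74,"ro":18}
After op 4 (remove /f): {"oxs":74,"ro":18}
After op 5 (add /oxs 42): {"oxs":42,"ro":18}
After op 6 (replace /oxs 24): {"oxs":24,"ro":18}
After op 7 (add /za 85): {"oxs":24,"ro":18,"za":85}
After op 8 (add /m 64): {"m":64,"oxs":24,"ro":18,"za":85}
After op 9 (replace /za 25): {"m":64,"oxs":24,"ro":18,"za":25}
After op 10 (add /bcf 28): {"bcf":28,"m":64,"oxs":24,"ro":18,"za":25}
After op 11 (replace /ro 54): {"bcf":28,"m":64,"oxs":24,"ro":54,"za":25}
After op 12 (replace /oxs 75): {"bcf":28,"m":64,"oxs":75,"ro":54,"za":25}
After op 13 (add /d 41): {"bcf":28,"d":41,"m":64,"oxs":75,"ro":54,"za":25}
After op 14 (add /x 77): {"bcf":28,"d":41,"m":64,"oxs":75,"ro":54,"x":77,"za":25}
After op 15 (add /hrd 51): {"bcf":28,"d":41,"hrd":51,"m":64,"oxs":75,"ro":54,"x":77,"za":25}
After op 16 (add /dh 79): {"bcf":28,"d":41,"dh":79,"hrd":51,"m":64,"oxs":75,"ro":54,"x":77,"za":25}
After op 17 (add /th 35): {"bcf":28,"d":41,"dh":79,"hrd":51,"m":64,"oxs":75,"ro":54,"th":35,"x":77,"za":25}
After op 18 (add /etb 64): {"bcf":28,"d":41,"dh":79,"etb":64,"hrd":51,"m":64,"oxs":75,"ro":54,"th":35,"x":77,"za":25}
After op 19 (add /zhm 13): {"bcf":28,"d":41,"dh":79,"etb":64,"hrd":51,"m":64,"oxs":75,"ro":54,"th":35,"x":77,"za":25,"zhm":13}
After op 20 (remove /d): {"bcf":28,"dh":79,"etb":64,"hrd":51,"m":64,"oxs":75,"ro":54,"th":35,"x":77,"za":25,"zhm":13}
After op 21 (add /zhm 36): {"bcf":28,"dh":79,"etb":64,"hrd":51,"m":64,"oxs":75,"ro":54,"th":35,"x":77,"za":25,"zhm":36}
After op 22 (add /wfb 16): {"bcf":28,"dh":79,"etb":64,"hrd":51,"m":64,"oxs":75,"ro":54,"th":35,"wfb":16,"x":77,"za":25,"zhm":36}
Value at /oxs: 75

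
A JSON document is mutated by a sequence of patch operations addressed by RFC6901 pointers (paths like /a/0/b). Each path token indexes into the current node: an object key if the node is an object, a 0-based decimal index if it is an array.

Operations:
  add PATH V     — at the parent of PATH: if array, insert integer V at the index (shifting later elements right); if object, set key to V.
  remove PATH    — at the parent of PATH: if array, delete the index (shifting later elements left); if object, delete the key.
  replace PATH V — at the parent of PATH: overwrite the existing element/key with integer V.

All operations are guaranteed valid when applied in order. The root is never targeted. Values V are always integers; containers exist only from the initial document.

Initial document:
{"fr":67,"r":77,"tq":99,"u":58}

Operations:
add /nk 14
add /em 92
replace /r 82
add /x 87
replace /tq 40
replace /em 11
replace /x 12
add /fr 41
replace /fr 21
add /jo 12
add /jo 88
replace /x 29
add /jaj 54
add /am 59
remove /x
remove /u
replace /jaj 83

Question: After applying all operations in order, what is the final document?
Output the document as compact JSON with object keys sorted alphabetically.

Answer: {"am":59,"em":11,"fr":21,"jaj":83,"jo":88,"nk":14,"r":82,"tq":40}

Derivation:
After op 1 (add /nk 14): {"fr":67,"nk":14,"r":77,"tq":99,"u":58}
After op 2 (add /em 92): {"em":92,"fr":67,"nk":14,"r":77,"tq":99,"u":58}
After op 3 (replace /r 82): {"em":92,"fr":67,"nk":14,"r":82,"tq":99,"u":58}
After op 4 (add /x 87): {"em":92,"fr":67,"nk":14,"r":82,"tq":99,"u":58,"x":87}
After op 5 (replace /tq 40): {"em":92,"fr":67,"nk":14,"r":82,"tq":40,"u":58,"x":87}
After op 6 (replace /em 11): {"em":11,"fr":67,"nk":14,"r":82,"tq":40,"u":58,"x":87}
After op 7 (replace /x 12): {"em":11,"fr":67,"nk":14,"r":82,"tq":40,"u":58,"x":12}
After op 8 (add /fr 41): {"em":11,"fr":41,"nk":14,"r":82,"tq":40,"u":58,"x":12}
After op 9 (replace /fr 21): {"em":11,"fr":21,"nk":14,"r":82,"tq":40,"u":58,"x":12}
After op 10 (add /jo 12): {"em":11,"fr":21,"jo":12,"nk":14,"r":82,"tq":40,"u":58,"x":12}
After op 11 (add /jo 88): {"em":11,"fr":21,"jo":88,"nk":14,"r":82,"tq":40,"u":58,"x":12}
After op 12 (replace /x 29): {"em":11,"fr":21,"jo":88,"nk":14,"r":82,"tq":40,"u":58,"x":29}
After op 13 (add /jaj 54): {"em":11,"fr":21,"jaj":54,"jo":88,"nk":14,"r":82,"tq":40,"u":58,"x":29}
After op 14 (add /am 59): {"am":59,"em":11,"fr":21,"jaj":54,"jo":88,"nk":14,"r":82,"tq":40,"u":58,"x":29}
After op 15 (remove /x): {"am":59,"em":11,"fr":21,"jaj":54,"jo":88,"nk":14,"r":82,"tq":40,"u":58}
After op 16 (remove /u): {"am":59,"em":11,"fr":21,"jaj":54,"jo":88,"nk":14,"r":82,"tq":40}
After op 17 (replace /jaj 83): {"am":59,"em":11,"fr":21,"jaj":83,"jo":88,"nk":14,"r":82,"tq":40}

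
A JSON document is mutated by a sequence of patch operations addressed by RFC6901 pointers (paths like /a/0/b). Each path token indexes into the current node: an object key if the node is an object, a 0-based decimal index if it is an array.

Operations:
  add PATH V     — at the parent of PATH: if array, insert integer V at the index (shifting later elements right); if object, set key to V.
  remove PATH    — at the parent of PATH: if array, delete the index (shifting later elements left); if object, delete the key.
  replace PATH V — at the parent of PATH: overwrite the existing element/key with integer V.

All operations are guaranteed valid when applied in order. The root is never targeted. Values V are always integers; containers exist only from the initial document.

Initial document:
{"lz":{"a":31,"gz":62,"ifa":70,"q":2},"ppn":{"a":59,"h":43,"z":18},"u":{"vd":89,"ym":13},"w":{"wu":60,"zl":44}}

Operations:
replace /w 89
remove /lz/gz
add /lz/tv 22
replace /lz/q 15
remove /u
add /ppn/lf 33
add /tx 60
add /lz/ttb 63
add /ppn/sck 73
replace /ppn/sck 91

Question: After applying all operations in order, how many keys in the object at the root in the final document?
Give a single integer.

Answer: 4

Derivation:
After op 1 (replace /w 89): {"lz":{"a":31,"gz":62,"ifa":70,"q":2},"ppn":{"a":59,"h":43,"z":18},"u":{"vd":89,"ym":13},"w":89}
After op 2 (remove /lz/gz): {"lz":{"a":31,"ifa":70,"q":2},"ppn":{"a":59,"h":43,"z":18},"u":{"vd":89,"ym":13},"w":89}
After op 3 (add /lz/tv 22): {"lz":{"a":31,"ifa":70,"q":2,"tv":22},"ppn":{"a":59,"h":43,"z":18},"u":{"vd":89,"ym":13},"w":89}
After op 4 (replace /lz/q 15): {"lz":{"a":31,"ifa":70,"q":15,"tv":22},"ppn":{"a":59,"h":43,"z":18},"u":{"vd":89,"ym":13},"w":89}
After op 5 (remove /u): {"lz":{"a":31,"ifa":70,"q":15,"tv":22},"ppn":{"a":59,"h":43,"z":18},"w":89}
After op 6 (add /ppn/lf 33): {"lz":{"a":31,"ifa":70,"q":15,"tv":22},"ppn":{"a":59,"h":43,"lf":33,"z":18},"w":89}
After op 7 (add /tx 60): {"lz":{"a":31,"ifa":70,"q":15,"tv":22},"ppn":{"a":59,"h":43,"lf":33,"z":18},"tx":60,"w":89}
After op 8 (add /lz/ttb 63): {"lz":{"a":31,"ifa":70,"q":15,"ttb":63,"tv":22},"ppn":{"a":59,"h":43,"lf":33,"z":18},"tx":60,"w":89}
After op 9 (add /ppn/sck 73): {"lz":{"a":31,"ifa":70,"q":15,"ttb":63,"tv":22},"ppn":{"a":59,"h":43,"lf":33,"sck":73,"z":18},"tx":60,"w":89}
After op 10 (replace /ppn/sck 91): {"lz":{"a":31,"ifa":70,"q":15,"ttb":63,"tv":22},"ppn":{"a":59,"h":43,"lf":33,"sck":91,"z":18},"tx":60,"w":89}
Size at the root: 4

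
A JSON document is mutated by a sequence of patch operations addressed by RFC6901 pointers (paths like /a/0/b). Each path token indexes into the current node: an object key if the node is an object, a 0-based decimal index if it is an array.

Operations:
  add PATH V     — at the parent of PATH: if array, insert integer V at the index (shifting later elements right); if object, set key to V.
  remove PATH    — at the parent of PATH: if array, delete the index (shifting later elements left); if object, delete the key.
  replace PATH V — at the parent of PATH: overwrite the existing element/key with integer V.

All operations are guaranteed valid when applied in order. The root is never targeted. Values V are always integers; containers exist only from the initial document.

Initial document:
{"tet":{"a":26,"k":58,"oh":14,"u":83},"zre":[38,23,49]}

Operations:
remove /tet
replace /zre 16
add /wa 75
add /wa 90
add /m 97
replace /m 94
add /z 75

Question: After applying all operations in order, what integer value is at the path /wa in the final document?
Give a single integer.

After op 1 (remove /tet): {"zre":[38,23,49]}
After op 2 (replace /zre 16): {"zre":16}
After op 3 (add /wa 75): {"wa":75,"zre":16}
After op 4 (add /wa 90): {"wa":90,"zre":16}
After op 5 (add /m 97): {"m":97,"wa":90,"zre":16}
After op 6 (replace /m 94): {"m":94,"wa":90,"zre":16}
After op 7 (add /z 75): {"m":94,"wa":90,"z":75,"zre":16}
Value at /wa: 90

Answer: 90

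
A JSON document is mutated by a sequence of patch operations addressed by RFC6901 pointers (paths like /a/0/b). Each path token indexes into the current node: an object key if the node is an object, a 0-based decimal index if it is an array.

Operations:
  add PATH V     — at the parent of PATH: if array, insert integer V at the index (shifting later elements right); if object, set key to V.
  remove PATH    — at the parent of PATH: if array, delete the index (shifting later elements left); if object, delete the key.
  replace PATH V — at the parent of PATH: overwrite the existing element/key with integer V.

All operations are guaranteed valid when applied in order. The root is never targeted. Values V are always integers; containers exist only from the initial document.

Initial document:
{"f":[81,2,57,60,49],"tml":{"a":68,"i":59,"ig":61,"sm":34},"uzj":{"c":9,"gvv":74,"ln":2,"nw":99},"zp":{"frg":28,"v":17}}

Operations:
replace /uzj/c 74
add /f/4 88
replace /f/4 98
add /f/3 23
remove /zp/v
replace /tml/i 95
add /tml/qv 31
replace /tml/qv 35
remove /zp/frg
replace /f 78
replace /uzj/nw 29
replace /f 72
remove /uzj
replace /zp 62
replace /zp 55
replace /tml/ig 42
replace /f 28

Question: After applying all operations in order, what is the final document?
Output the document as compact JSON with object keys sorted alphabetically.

After op 1 (replace /uzj/c 74): {"f":[81,2,57,60,49],"tml":{"a":68,"i":59,"ig":61,"sm":34},"uzj":{"c":74,"gvv":74,"ln":2,"nw":99},"zp":{"frg":28,"v":17}}
After op 2 (add /f/4 88): {"f":[81,2,57,60,88,49],"tml":{"a":68,"i":59,"ig":61,"sm":34},"uzj":{"c":74,"gvv":74,"ln":2,"nw":99},"zp":{"frg":28,"v":17}}
After op 3 (replace /f/4 98): {"f":[81,2,57,60,98,49],"tml":{"a":68,"i":59,"ig":61,"sm":34},"uzj":{"c":74,"gvv":74,"ln":2,"nw":99},"zp":{"frg":28,"v":17}}
After op 4 (add /f/3 23): {"f":[81,2,57,23,60,98,49],"tml":{"a":68,"i":59,"ig":61,"sm":34},"uzj":{"c":74,"gvv":74,"ln":2,"nw":99},"zp":{"frg":28,"v":17}}
After op 5 (remove /zp/v): {"f":[81,2,57,23,60,98,49],"tml":{"a":68,"i":59,"ig":61,"sm":34},"uzj":{"c":74,"gvv":74,"ln":2,"nw":99},"zp":{"frg":28}}
After op 6 (replace /tml/i 95): {"f":[81,2,57,23,60,98,49],"tml":{"a":68,"i":95,"ig":61,"sm":34},"uzj":{"c":74,"gvv":74,"ln":2,"nw":99},"zp":{"frg":28}}
After op 7 (add /tml/qv 31): {"f":[81,2,57,23,60,98,49],"tml":{"a":68,"i":95,"ig":61,"qv":31,"sm":34},"uzj":{"c":74,"gvv":74,"ln":2,"nw":99},"zp":{"frg":28}}
After op 8 (replace /tml/qv 35): {"f":[81,2,57,23,60,98,49],"tml":{"a":68,"i":95,"ig":61,"qv":35,"sm":34},"uzj":{"c":74,"gvv":74,"ln":2,"nw":99},"zp":{"frg":28}}
After op 9 (remove /zp/frg): {"f":[81,2,57,23,60,98,49],"tml":{"a":68,"i":95,"ig":61,"qv":35,"sm":34},"uzj":{"c":74,"gvv":74,"ln":2,"nw":99},"zp":{}}
After op 10 (replace /f 78): {"f":78,"tml":{"a":68,"i":95,"ig":61,"qv":35,"sm":34},"uzj":{"c":74,"gvv":74,"ln":2,"nw":99},"zp":{}}
After op 11 (replace /uzj/nw 29): {"f":78,"tml":{"a":68,"i":95,"ig":61,"qv":35,"sm":34},"uzj":{"c":74,"gvv":74,"ln":2,"nw":29},"zp":{}}
After op 12 (replace /f 72): {"f":72,"tml":{"a":68,"i":95,"ig":61,"qv":35,"sm":34},"uzj":{"c":74,"gvv":74,"ln":2,"nw":29},"zp":{}}
After op 13 (remove /uzj): {"f":72,"tml":{"a":68,"i":95,"ig":61,"qv":35,"sm":34},"zp":{}}
After op 14 (replace /zp 62): {"f":72,"tml":{"a":68,"i":95,"ig":61,"qv":35,"sm":34},"zp":62}
After op 15 (replace /zp 55): {"f":72,"tml":{"a":68,"i":95,"ig":61,"qv":35,"sm":34},"zp":55}
After op 16 (replace /tml/ig 42): {"f":72,"tml":{"a":68,"i":95,"ig":42,"qv":35,"sm":34},"zp":55}
After op 17 (replace /f 28): {"f":28,"tml":{"a":68,"i":95,"ig":42,"qv":35,"sm":34},"zp":55}

Answer: {"f":28,"tml":{"a":68,"i":95,"ig":42,"qv":35,"sm":34},"zp":55}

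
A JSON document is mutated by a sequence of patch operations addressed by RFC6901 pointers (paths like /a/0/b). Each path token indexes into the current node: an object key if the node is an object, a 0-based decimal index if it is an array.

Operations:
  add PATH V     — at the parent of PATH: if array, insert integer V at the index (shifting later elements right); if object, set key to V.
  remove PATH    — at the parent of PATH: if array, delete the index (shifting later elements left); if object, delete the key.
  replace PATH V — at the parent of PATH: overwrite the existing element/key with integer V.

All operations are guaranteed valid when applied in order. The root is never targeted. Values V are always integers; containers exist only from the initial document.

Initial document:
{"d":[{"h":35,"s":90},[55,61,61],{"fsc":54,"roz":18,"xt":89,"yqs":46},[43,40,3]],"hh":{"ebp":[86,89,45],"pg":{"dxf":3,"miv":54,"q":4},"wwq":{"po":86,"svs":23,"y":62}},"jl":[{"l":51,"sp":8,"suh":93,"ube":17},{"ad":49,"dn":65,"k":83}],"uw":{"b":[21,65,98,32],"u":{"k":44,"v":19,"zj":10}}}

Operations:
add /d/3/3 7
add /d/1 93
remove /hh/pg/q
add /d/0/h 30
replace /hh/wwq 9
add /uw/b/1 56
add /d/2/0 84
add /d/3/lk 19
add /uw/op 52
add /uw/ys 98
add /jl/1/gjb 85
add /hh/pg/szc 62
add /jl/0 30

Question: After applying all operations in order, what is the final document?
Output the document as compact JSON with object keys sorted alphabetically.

Answer: {"d":[{"h":30,"s":90},93,[84,55,61,61],{"fsc":54,"lk":19,"roz":18,"xt":89,"yqs":46},[43,40,3,7]],"hh":{"ebp":[86,89,45],"pg":{"dxf":3,"miv":54,"szc":62},"wwq":9},"jl":[30,{"l":51,"sp":8,"suh":93,"ube":17},{"ad":49,"dn":65,"gjb":85,"k":83}],"uw":{"b":[21,56,65,98,32],"op":52,"u":{"k":44,"v":19,"zj":10},"ys":98}}

Derivation:
After op 1 (add /d/3/3 7): {"d":[{"h":35,"s":90},[55,61,61],{"fsc":54,"roz":18,"xt":89,"yqs":46},[43,40,3,7]],"hh":{"ebp":[86,89,45],"pg":{"dxf":3,"miv":54,"q":4},"wwq":{"po":86,"svs":23,"y":62}},"jl":[{"l":51,"sp":8,"suh":93,"ube":17},{"ad":49,"dn":65,"k":83}],"uw":{"b":[21,65,98,32],"u":{"k":44,"v":19,"zj":10}}}
After op 2 (add /d/1 93): {"d":[{"h":35,"s":90},93,[55,61,61],{"fsc":54,"roz":18,"xt":89,"yqs":46},[43,40,3,7]],"hh":{"ebp":[86,89,45],"pg":{"dxf":3,"miv":54,"q":4},"wwq":{"po":86,"svs":23,"y":62}},"jl":[{"l":51,"sp":8,"suh":93,"ube":17},{"ad":49,"dn":65,"k":83}],"uw":{"b":[21,65,98,32],"u":{"k":44,"v":19,"zj":10}}}
After op 3 (remove /hh/pg/q): {"d":[{"h":35,"s":90},93,[55,61,61],{"fsc":54,"roz":18,"xt":89,"yqs":46},[43,40,3,7]],"hh":{"ebp":[86,89,45],"pg":{"dxf":3,"miv":54},"wwq":{"po":86,"svs":23,"y":62}},"jl":[{"l":51,"sp":8,"suh":93,"ube":17},{"ad":49,"dn":65,"k":83}],"uw":{"b":[21,65,98,32],"u":{"k":44,"v":19,"zj":10}}}
After op 4 (add /d/0/h 30): {"d":[{"h":30,"s":90},93,[55,61,61],{"fsc":54,"roz":18,"xt":89,"yqs":46},[43,40,3,7]],"hh":{"ebp":[86,89,45],"pg":{"dxf":3,"miv":54},"wwq":{"po":86,"svs":23,"y":62}},"jl":[{"l":51,"sp":8,"suh":93,"ube":17},{"ad":49,"dn":65,"k":83}],"uw":{"b":[21,65,98,32],"u":{"k":44,"v":19,"zj":10}}}
After op 5 (replace /hh/wwq 9): {"d":[{"h":30,"s":90},93,[55,61,61],{"fsc":54,"roz":18,"xt":89,"yqs":46},[43,40,3,7]],"hh":{"ebp":[86,89,45],"pg":{"dxf":3,"miv":54},"wwq":9},"jl":[{"l":51,"sp":8,"suh":93,"ube":17},{"ad":49,"dn":65,"k":83}],"uw":{"b":[21,65,98,32],"u":{"k":44,"v":19,"zj":10}}}
After op 6 (add /uw/b/1 56): {"d":[{"h":30,"s":90},93,[55,61,61],{"fsc":54,"roz":18,"xt":89,"yqs":46},[43,40,3,7]],"hh":{"ebp":[86,89,45],"pg":{"dxf":3,"miv":54},"wwq":9},"jl":[{"l":51,"sp":8,"suh":93,"ube":17},{"ad":49,"dn":65,"k":83}],"uw":{"b":[21,56,65,98,32],"u":{"k":44,"v":19,"zj":10}}}
After op 7 (add /d/2/0 84): {"d":[{"h":30,"s":90},93,[84,55,61,61],{"fsc":54,"roz":18,"xt":89,"yqs":46},[43,40,3,7]],"hh":{"ebp":[86,89,45],"pg":{"dxf":3,"miv":54},"wwq":9},"jl":[{"l":51,"sp":8,"suh":93,"ube":17},{"ad":49,"dn":65,"k":83}],"uw":{"b":[21,56,65,98,32],"u":{"k":44,"v":19,"zj":10}}}
After op 8 (add /d/3/lk 19): {"d":[{"h":30,"s":90},93,[84,55,61,61],{"fsc":54,"lk":19,"roz":18,"xt":89,"yqs":46},[43,40,3,7]],"hh":{"ebp":[86,89,45],"pg":{"dxf":3,"miv":54},"wwq":9},"jl":[{"l":51,"sp":8,"suh":93,"ube":17},{"ad":49,"dn":65,"k":83}],"uw":{"b":[21,56,65,98,32],"u":{"k":44,"v":19,"zj":10}}}
After op 9 (add /uw/op 52): {"d":[{"h":30,"s":90},93,[84,55,61,61],{"fsc":54,"lk":19,"roz":18,"xt":89,"yqs":46},[43,40,3,7]],"hh":{"ebp":[86,89,45],"pg":{"dxf":3,"miv":54},"wwq":9},"jl":[{"l":51,"sp":8,"suh":93,"ube":17},{"ad":49,"dn":65,"k":83}],"uw":{"b":[21,56,65,98,32],"op":52,"u":{"k":44,"v":19,"zj":10}}}
After op 10 (add /uw/ys 98): {"d":[{"h":30,"s":90},93,[84,55,61,61],{"fsc":54,"lk":19,"roz":18,"xt":89,"yqs":46},[43,40,3,7]],"hh":{"ebp":[86,89,45],"pg":{"dxf":3,"miv":54},"wwq":9},"jl":[{"l":51,"sp":8,"suh":93,"ube":17},{"ad":49,"dn":65,"k":83}],"uw":{"b":[21,56,65,98,32],"op":52,"u":{"k":44,"v":19,"zj":10},"ys":98}}
After op 11 (add /jl/1/gjb 85): {"d":[{"h":30,"s":90},93,[84,55,61,61],{"fsc":54,"lk":19,"roz":18,"xt":89,"yqs":46},[43,40,3,7]],"hh":{"ebp":[86,89,45],"pg":{"dxf":3,"miv":54},"wwq":9},"jl":[{"l":51,"sp":8,"suh":93,"ube":17},{"ad":49,"dn":65,"gjb":85,"k":83}],"uw":{"b":[21,56,65,98,32],"op":52,"u":{"k":44,"v":19,"zj":10},"ys":98}}
After op 12 (add /hh/pg/szc 62): {"d":[{"h":30,"s":90},93,[84,55,61,61],{"fsc":54,"lk":19,"roz":18,"xt":89,"yqs":46},[43,40,3,7]],"hh":{"ebp":[86,89,45],"pg":{"dxf":3,"miv":54,"szc":62},"wwq":9},"jl":[{"l":51,"sp":8,"suh":93,"ube":17},{"ad":49,"dn":65,"gjb":85,"k":83}],"uw":{"b":[21,56,65,98,32],"op":52,"u":{"k":44,"v":19,"zj":10},"ys":98}}
After op 13 (add /jl/0 30): {"d":[{"h":30,"s":90},93,[84,55,61,61],{"fsc":54,"lk":19,"roz":18,"xt":89,"yqs":46},[43,40,3,7]],"hh":{"ebp":[86,89,45],"pg":{"dxf":3,"miv":54,"szc":62},"wwq":9},"jl":[30,{"l":51,"sp":8,"suh":93,"ube":17},{"ad":49,"dn":65,"gjb":85,"k":83}],"uw":{"b":[21,56,65,98,32],"op":52,"u":{"k":44,"v":19,"zj":10},"ys":98}}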